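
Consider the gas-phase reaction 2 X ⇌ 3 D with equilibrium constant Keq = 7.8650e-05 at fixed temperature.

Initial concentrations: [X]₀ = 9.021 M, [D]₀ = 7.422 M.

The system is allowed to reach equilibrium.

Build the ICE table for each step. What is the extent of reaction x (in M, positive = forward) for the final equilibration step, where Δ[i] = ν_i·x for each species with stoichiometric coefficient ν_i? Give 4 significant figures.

Q₀ = 5.024 vs Keq = 7.8650e-05 ⇒ Q>K, reverse
Step 1:
                    X           D
  I             9.021       7.422
  C             4.784      -7.175
  E              13.8      0.2466
  solve Keq expr → x = -2.392; check Q = 7.8650e-05

x = -2.392 M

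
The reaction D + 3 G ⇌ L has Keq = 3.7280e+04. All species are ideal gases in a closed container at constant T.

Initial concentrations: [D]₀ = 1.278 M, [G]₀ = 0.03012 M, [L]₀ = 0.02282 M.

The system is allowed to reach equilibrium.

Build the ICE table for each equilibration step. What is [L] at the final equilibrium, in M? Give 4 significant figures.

[L]_eq = 0.03 M

Q₀ = 653.5 vs Keq = 3.7280e+04 ⇒ Q<K, forward
Step 1:
                   D          G          L
  I            1.278    0.03012    0.02282
  C        -0.007178   -0.02153   0.007178
  E            1.271   0.008587       0.03
  solve Keq expr → x = 0.007178; check Q = 3.7280e+04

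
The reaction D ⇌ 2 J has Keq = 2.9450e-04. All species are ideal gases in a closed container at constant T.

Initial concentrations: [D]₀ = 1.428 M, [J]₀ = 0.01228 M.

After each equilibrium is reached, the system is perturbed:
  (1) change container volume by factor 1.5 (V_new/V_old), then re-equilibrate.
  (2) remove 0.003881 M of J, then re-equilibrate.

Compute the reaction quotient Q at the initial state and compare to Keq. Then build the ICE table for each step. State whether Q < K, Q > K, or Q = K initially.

Q₀ = 1.0560e-04; Q < K (proceeds forward)

Q₀ = 1.0560e-04 vs Keq = 2.9450e-04 ⇒ Q<K, forward
Step 1:
                   D          J
  Initial      1.428    0.01228
  Change   -0.004099   0.008198
  Equil        1.424    0.02048
  solve Keq expr → x = 0.004099; check Q = 2.9450e-04
Then change container volume by factor 1.5 (V_new/V_old).
Step 2:
                   D          J
  Initial     0.9493    0.01365
  Change   -0.001527   0.003055
  Equil       0.9477    0.01671
  solve Keq expr → x = 0.001527; check Q = 2.9450e-04
Then remove 0.003881 M of J.
Step 3:
                   D          J
  Initial     0.9477    0.01283
  Change   -0.001932   0.003864
  Equil       0.9458    0.01669
  solve Keq expr → x = 0.001932; check Q = 2.9450e-04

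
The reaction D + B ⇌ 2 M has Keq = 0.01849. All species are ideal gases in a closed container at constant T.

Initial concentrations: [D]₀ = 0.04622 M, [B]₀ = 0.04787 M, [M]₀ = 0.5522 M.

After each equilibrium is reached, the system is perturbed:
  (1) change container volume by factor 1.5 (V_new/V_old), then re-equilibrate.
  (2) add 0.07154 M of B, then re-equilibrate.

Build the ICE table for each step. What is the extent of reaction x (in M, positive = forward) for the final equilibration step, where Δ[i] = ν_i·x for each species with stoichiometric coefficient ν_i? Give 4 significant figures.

x = 0.002098 M

Q₀ = 137.8 vs Keq = 0.01849 ⇒ Q>K, reverse
Step 1:
                  D         B         M
  Initial   0.04622   0.04787    0.5522
  Change     0.2555    0.2555   -0.5111
  Equil      0.3017    0.3034   0.04114
  solve Keq expr → x = -0.2555; check Q = 0.01849
Then change container volume by factor 1.5 (V_new/V_old).
Step 2:
                  D         B         M
  Initial    0.2012    0.2023   0.02743
  Change          0         0         0
  Equil      0.2012    0.2023   0.02743
  solve Keq expr → x = 0; check Q = 0.01849
Then add 0.07154 M of B.
Step 3:
                  D         B         M
  Initial    0.2012    0.2738   0.02743
  Change  -0.002098 -0.002098  0.004195
  Equil      0.1991    0.2717   0.03162
  solve Keq expr → x = 0.002098; check Q = 0.01849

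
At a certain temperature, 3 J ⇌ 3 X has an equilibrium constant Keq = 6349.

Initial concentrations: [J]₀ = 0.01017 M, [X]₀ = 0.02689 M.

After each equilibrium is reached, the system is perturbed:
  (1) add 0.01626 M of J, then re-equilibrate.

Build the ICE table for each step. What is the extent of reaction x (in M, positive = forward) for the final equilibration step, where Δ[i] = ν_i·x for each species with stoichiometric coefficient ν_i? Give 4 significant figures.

x = 0.005142 M

Q₀ = 18.48 vs Keq = 6349 ⇒ Q<K, forward
Step 1:
                    J           X
  init        0.01017     0.02689
  Δ         -0.008271    0.008271
  eq         0.001899     0.03516
  solve Keq expr → x = 0.002757; check Q = 6349
Then add 0.01626 M of J.
Step 2:
                    J           X
  init        0.01816     0.03516
  Δ          -0.01543     0.01543
  eq         0.002732     0.05059
  solve Keq expr → x = 0.005142; check Q = 6349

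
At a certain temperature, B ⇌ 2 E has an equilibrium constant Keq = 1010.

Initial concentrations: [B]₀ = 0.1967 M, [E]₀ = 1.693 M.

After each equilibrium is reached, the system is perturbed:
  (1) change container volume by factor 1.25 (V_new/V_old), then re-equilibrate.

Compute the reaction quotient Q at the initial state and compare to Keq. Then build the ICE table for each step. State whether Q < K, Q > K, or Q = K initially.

Q₀ = 14.57; Q < K (proceeds forward)

Q₀ = 14.57 vs Keq = 1010 ⇒ Q<K, forward
Step 1:
                   B          E
  init        0.1967      1.693
  Δ          -0.1924     0.3849
  eq        0.004275      2.078
  solve Keq expr → x = 0.1924; check Q = 1010
Then change container volume by factor 1.25 (V_new/V_old).
Step 2:
                   B          E
  init       0.00342      1.662
  Δ       -6.7948e-04   0.001359
  eq         0.00274      1.664
  solve Keq expr → x = 6.7948e-04; check Q = 1010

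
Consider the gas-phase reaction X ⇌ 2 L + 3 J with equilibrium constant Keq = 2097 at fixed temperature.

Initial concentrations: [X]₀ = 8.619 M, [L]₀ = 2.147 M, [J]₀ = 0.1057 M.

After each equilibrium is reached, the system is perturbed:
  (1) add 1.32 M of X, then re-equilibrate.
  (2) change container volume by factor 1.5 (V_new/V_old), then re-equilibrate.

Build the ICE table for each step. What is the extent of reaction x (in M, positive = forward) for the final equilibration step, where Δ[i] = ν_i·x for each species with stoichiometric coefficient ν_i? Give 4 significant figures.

x = 0.6221 M

Q₀ = 6.3159e-04 vs Keq = 2097 ⇒ Q<K, forward
Step 1:
                   X          L          J
  I            8.619      2.147     0.1057
  C           -2.219      4.439      6.658
  E              6.4      6.586      6.764
  solve Keq expr → x = 2.219; check Q = 2097
Then add 1.32 M of X.
Step 2:
                   X          L          J
  I             7.72      6.586      6.764
  C         -0.09222     0.1844     0.2767
  E            7.627       6.77       7.04
  solve Keq expr → x = 0.09222; check Q = 2097
Then change container volume by factor 1.5 (V_new/V_old).
Step 3:
                   X          L          J
  I            5.085      4.513      4.694
  C          -0.6221      1.244      1.866
  E            4.463      5.758       6.56
  solve Keq expr → x = 0.6221; check Q = 2097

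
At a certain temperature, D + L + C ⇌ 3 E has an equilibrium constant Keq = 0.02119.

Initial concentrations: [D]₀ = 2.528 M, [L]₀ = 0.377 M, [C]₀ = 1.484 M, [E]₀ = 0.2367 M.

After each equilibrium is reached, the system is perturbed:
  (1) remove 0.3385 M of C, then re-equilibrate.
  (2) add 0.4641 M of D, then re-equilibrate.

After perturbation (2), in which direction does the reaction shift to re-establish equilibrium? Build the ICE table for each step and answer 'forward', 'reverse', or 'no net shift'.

Q₀ = 0.009377 vs Keq = 0.02119 ⇒ Q<K, forward
Step 1:
                    D           L           C           E
  I             2.528       0.377       1.484      0.2367
  C          -0.02181    -0.02181    -0.02181     0.06544
  E             2.506      0.3552       1.462      0.3021
  solve Keq expr → x = 0.02181; check Q = 0.02119
Then remove 0.3385 M of C.
Step 2:
                    D           L           C           E
  I             2.506      0.3552       1.124      0.3021
  C          0.007517    0.007517    0.007517    -0.02255
  E             2.514      0.3627       1.131      0.2796
  solve Keq expr → x = -0.007517; check Q = 0.02119
Then add 0.4641 M of D.
Step 3:
                    D           L           C           E
  I             2.978      0.3627       1.131      0.2796
  C         -0.004788   -0.004788   -0.004788     0.01436
  E             2.973      0.3579       1.126      0.2939
  solve Keq expr → x = 0.004788; check Q = 0.02119

Direction: forward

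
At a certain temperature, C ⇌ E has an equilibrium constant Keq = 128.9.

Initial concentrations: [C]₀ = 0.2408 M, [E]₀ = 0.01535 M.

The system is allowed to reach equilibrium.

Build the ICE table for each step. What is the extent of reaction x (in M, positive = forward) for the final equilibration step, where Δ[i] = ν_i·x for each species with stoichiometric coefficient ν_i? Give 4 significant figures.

Q₀ = 0.06375 vs Keq = 128.9 ⇒ Q<K, forward
Step 1:
                    C           E
  init         0.2408     0.01535
  Δ           -0.2388      0.2388
  eq         0.001972      0.2542
  solve Keq expr → x = 0.2388; check Q = 128.9

x = 0.2388 M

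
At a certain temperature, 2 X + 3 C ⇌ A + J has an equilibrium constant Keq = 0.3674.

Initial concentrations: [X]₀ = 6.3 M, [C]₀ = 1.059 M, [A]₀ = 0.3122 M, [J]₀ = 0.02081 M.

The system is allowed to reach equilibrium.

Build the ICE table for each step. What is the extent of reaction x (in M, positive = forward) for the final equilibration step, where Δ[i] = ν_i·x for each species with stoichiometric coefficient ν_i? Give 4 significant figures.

x = 0.2725 M

Q₀ = 1.3783e-04 vs Keq = 0.3674 ⇒ Q<K, forward
Step 1:
                  X         C         A         J
  I             6.3     1.059    0.3122   0.02081
  C          -0.545   -0.8175    0.2725    0.2725
  E           5.755    0.2415    0.5847    0.2933
  solve Keq expr → x = 0.2725; check Q = 0.3674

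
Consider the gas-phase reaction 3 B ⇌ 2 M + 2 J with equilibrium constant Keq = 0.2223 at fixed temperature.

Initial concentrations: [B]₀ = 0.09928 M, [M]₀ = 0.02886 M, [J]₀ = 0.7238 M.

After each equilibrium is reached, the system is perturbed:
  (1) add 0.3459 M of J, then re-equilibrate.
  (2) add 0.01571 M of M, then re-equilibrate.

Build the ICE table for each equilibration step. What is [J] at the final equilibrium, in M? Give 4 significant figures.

Q₀ = 0.4459 vs Keq = 0.2223 ⇒ Q>K, reverse
Step 1:
                    B           M           J
  Initial     0.09928     0.02886      0.7238
  Change     0.008463   -0.005642   -0.005642
  Equil        0.1077     0.02322      0.7182
  solve Keq expr → x = -0.002821; check Q = 0.2223
Then add 0.3459 M of J.
Step 2:
                    B           M           J
  Initial      0.1077     0.02322       1.064
  Change     0.008386    -0.00559    -0.00559
  Equil        0.1161     0.01763       1.058
  solve Keq expr → x = -0.002795; check Q = 0.2223
Then add 0.01571 M of M.
Step 3:
                    B           M           J
  Initial      0.1161     0.03334       1.058
  Change      0.01714    -0.01143    -0.01143
  Equil        0.1333     0.02191       1.047
  solve Keq expr → x = -0.005715; check Q = 0.2223

[J]_eq = 1.047 M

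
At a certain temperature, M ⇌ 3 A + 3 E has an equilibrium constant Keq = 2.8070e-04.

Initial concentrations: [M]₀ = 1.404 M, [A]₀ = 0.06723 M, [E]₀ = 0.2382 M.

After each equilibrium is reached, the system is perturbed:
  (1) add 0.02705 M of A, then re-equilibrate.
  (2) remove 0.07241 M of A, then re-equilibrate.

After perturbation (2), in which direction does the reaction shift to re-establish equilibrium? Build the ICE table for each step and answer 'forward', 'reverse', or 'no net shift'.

Direction: forward

Q₀ = 2.9251e-06 vs Keq = 2.8070e-04 ⇒ Q<K, forward
Step 1:
                    M           A           E
  Initial       1.404     0.06723      0.2382
  Change      -0.0433      0.1299      0.1299
  Equil         1.361      0.1971      0.3681
  solve Keq expr → x = 0.0433; check Q = 2.8070e-04
Then add 0.02705 M of A.
Step 2:
                    M           A           E
  Initial       1.361      0.2242      0.3681
  Change     0.005712    -0.01714    -0.01714
  Equil         1.366       0.207      0.3509
  solve Keq expr → x = -0.005712; check Q = 2.8070e-04
Then remove 0.07241 M of A.
Step 3:
                    M           A           E
  Initial       1.366      0.1346      0.3509
  Change     -0.01573     0.04718     0.04718
  Equil         1.351      0.1818      0.3981
  solve Keq expr → x = 0.01573; check Q = 2.8070e-04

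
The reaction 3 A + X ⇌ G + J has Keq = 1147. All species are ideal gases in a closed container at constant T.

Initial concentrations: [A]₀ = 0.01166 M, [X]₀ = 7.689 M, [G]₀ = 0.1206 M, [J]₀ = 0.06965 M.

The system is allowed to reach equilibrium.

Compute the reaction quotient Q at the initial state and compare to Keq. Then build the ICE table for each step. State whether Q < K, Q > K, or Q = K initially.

Q₀ = 689.1; Q < K (proceeds forward)

Q₀ = 689.1 vs Keq = 1147 ⇒ Q<K, forward
Step 1:
                    A           X           G           J
  I           0.01166       7.689      0.1206     0.06965
  C         -0.001777 -5.9231e-04  5.9231e-04  5.9231e-04
  E          0.009883       7.688      0.1212     0.07024
  solve Keq expr → x = 5.9231e-04; check Q = 1147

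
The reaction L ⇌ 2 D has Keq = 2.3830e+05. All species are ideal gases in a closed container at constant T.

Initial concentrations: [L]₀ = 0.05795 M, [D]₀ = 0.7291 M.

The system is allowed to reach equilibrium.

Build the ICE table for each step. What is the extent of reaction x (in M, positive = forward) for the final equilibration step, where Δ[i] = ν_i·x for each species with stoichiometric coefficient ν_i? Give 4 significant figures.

x = 0.05795 M

Q₀ = 9.173 vs Keq = 2.3830e+05 ⇒ Q<K, forward
Step 1:
                    L           D
  I           0.05795      0.7291
  C          -0.05795      0.1159
  E        2.9963e-06       0.845
  solve Keq expr → x = 0.05795; check Q = 2.3830e+05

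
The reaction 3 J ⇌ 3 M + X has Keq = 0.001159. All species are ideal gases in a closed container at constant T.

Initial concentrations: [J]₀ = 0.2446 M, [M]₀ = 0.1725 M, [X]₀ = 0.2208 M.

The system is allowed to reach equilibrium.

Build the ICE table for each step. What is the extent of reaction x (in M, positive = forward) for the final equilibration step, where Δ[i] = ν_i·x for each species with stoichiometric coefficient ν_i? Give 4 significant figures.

x = -0.03586 M

Q₀ = 0.07745 vs Keq = 0.001159 ⇒ Q>K, reverse
Step 1:
                   J          M          X
  I           0.2446     0.1725     0.2208
  C           0.1076    -0.1076   -0.03586
  E           0.3522    0.06493     0.1849
  solve Keq expr → x = -0.03586; check Q = 0.001159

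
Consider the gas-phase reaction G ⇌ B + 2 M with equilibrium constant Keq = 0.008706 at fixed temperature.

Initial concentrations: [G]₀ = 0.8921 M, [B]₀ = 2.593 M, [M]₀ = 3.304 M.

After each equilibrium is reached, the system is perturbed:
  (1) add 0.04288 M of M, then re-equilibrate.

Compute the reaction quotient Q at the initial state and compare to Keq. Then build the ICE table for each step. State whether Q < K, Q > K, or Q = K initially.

Q₀ = 31.73 vs Keq = 0.008706 ⇒ Q>K, reverse
Step 1:
                   G          B          M
  init        0.8921      2.593      3.304
  Δ            1.579     -1.579     -3.158
  eq           2.471      1.014     0.1457
  solve Keq expr → x = -1.579; check Q = 0.008706
Then add 0.04288 M of M.
Step 2:
                   G          B          M
  init         2.471      1.014     0.1886
  Δ          0.02039   -0.02039   -0.04079
  eq           2.492     0.9934     0.1478
  solve Keq expr → x = -0.02039; check Q = 0.008706

Q₀ = 31.73; Q > K (proceeds reverse)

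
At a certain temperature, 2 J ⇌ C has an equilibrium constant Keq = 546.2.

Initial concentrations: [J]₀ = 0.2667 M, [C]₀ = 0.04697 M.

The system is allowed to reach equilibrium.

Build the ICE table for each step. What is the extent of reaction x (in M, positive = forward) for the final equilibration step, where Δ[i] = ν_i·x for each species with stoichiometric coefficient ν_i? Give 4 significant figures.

Q₀ = 0.6604 vs Keq = 546.2 ⇒ Q<K, forward
Step 1:
                  J         C
  Initial    0.2667   0.04697
  Change     -0.249    0.1245
  Equil     0.01772    0.1715
  solve Keq expr → x = 0.1245; check Q = 546.2

x = 0.1245 M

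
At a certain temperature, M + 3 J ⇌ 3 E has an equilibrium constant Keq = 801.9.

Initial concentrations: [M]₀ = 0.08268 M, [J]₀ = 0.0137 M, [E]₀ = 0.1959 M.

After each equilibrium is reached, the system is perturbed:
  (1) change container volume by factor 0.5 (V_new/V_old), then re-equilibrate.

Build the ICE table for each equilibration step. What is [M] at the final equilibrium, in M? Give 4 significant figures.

[M]_eq = 0.1786 M

Q₀ = 3.5362e+04 vs Keq = 801.9 ⇒ Q>K, reverse
Step 1:
                  M         J         E
  init      0.08268    0.0137    0.1959
  Δ        0.008901    0.0267   -0.0267
  eq        0.09158    0.0404    0.1692
  solve Keq expr → x = -0.008901; check Q = 801.9
Then change container volume by factor 0.5 (V_new/V_old).
Step 2:
                  M         J         E
  init       0.1832   0.08081    0.3384
  Δ       -0.004515  -0.01355   0.01355
  eq         0.1786   0.06726    0.3519
  solve Keq expr → x = 0.004515; check Q = 801.9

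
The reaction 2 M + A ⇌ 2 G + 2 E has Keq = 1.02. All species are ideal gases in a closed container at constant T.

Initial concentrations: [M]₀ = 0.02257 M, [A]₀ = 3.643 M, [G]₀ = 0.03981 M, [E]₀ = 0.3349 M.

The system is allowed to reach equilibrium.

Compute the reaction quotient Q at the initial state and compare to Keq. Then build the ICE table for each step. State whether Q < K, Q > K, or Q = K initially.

Q₀ = 0.09578; Q < K (proceeds forward)

Q₀ = 0.09578 vs Keq = 1.02 ⇒ Q<K, forward
Step 1:
                    M           A           G           E
  Initial     0.02257       3.643     0.03981      0.3349
  Change     -0.01303   -0.006513     0.01303     0.01303
  Equil      0.009545       3.636     0.05284      0.3479
  solve Keq expr → x = 0.006513; check Q = 1.02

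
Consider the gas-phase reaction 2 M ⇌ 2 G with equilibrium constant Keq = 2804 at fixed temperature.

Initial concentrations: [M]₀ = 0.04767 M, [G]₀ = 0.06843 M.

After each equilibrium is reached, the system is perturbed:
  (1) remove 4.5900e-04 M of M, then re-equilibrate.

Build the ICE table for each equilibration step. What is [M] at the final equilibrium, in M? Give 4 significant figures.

[M]_eq = 0.002143 M

Q₀ = 2.061 vs Keq = 2804 ⇒ Q<K, forward
Step 1:
                   M          G
  Initial    0.04767    0.06843
  Change    -0.04552    0.04552
  Equil     0.002152     0.1139
  solve Keq expr → x = 0.02276; check Q = 2804
Then remove 4.5900e-04 M of M.
Step 2:
                   M          G
  Initial   0.001693     0.1139
  Change  4.5049e-04 -4.5049e-04
  Equil     0.002143     0.1135
  solve Keq expr → x = -2.2525e-04; check Q = 2804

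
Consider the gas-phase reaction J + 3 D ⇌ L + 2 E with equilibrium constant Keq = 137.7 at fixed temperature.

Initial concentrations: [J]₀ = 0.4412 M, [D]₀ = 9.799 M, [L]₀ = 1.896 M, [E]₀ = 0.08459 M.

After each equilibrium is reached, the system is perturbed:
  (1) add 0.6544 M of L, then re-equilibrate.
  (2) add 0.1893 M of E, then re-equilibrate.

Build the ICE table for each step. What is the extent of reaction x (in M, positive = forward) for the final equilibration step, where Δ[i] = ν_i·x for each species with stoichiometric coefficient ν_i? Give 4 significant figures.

Q₀ = 3.2681e-05 vs Keq = 137.7 ⇒ Q<K, forward
Step 1:
                    J           D           L           E
  I            0.4412       9.799       1.896     0.08459
  C           -0.4412      -1.324      0.4412      0.8823
  E        2.6065e-05       8.475       2.337      0.9669
  solve Keq expr → x = 0.4412; check Q = 137.7
Then add 0.6544 M of L.
Step 2:
                    J           D           L           E
  I        2.6065e-05       8.475       2.992      0.9669
  C        7.2968e-06  2.1890e-05 -7.2968e-06 -1.4594e-05
  E        3.3362e-05       8.476       2.992      0.9669
  solve Keq expr → x = -7.2968e-06; check Q = 137.7
Then add 0.1893 M of E.
Step 3:
                    J           D           L           E
  I        3.3362e-05       8.476       2.992       1.156
  C        1.4338e-05  4.3015e-05 -1.4338e-05 -2.8677e-05
  E        4.7700e-05       8.476       2.992       1.156
  solve Keq expr → x = -1.4338e-05; check Q = 137.7

x = -1.4338e-05 M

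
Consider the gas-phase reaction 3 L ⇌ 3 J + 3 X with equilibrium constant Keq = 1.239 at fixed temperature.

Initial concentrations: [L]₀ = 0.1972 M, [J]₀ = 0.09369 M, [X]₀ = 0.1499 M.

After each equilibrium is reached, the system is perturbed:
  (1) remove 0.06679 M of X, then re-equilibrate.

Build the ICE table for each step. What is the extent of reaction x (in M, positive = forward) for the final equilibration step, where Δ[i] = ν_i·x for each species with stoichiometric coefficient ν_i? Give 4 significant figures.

Q₀ = 3.6121e-04 vs Keq = 1.239 ⇒ Q<K, forward
Step 1:
                    L           J           X
  init         0.1972     0.09369      0.1499
  Δ            -0.136       0.136       0.136
  eq          0.06116      0.2297      0.2859
  solve Keq expr → x = 0.04535; check Q = 1.239
Then remove 0.06679 M of X.
Step 2:
                    L           J           X
  init        0.06116      0.2297      0.2191
  Δ          -0.01001     0.01001     0.01001
  eq          0.05115      0.2397      0.2292
  solve Keq expr → x = 0.003336; check Q = 1.239

x = 0.003336 M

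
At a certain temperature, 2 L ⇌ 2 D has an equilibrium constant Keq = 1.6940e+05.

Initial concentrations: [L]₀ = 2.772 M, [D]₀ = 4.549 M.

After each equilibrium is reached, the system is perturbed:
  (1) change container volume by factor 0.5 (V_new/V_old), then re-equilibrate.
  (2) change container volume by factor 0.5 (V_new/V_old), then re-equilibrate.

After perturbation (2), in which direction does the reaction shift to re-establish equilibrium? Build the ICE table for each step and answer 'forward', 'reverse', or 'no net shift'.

Direction: no net shift

Q₀ = 2.693 vs Keq = 1.6940e+05 ⇒ Q<K, forward
Step 1:
                  L         D
  init        2.772     4.549
  Δ          -2.754     2.754
  eq        0.01774     7.303
  solve Keq expr → x = 1.377; check Q = 1.6940e+05
Then change container volume by factor 0.5 (V_new/V_old).
Step 2:
                  L         D
  init      0.03549     14.61
  Δ               0         0
  eq        0.03549     14.61
  solve Keq expr → x = 0; check Q = 1.6940e+05
Then change container volume by factor 0.5 (V_new/V_old).
Step 3:
                  L         D
  init      0.07098     29.21
  Δ               0         0
  eq        0.07098     29.21
  solve Keq expr → x = 0; check Q = 1.6940e+05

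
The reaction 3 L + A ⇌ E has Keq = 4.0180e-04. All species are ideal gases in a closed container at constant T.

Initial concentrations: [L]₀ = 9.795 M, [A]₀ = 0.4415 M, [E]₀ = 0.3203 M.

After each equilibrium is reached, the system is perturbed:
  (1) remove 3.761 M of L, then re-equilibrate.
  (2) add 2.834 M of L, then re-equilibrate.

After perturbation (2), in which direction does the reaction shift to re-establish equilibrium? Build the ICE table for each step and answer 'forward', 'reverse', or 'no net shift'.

Q₀ = 7.7199e-04 vs Keq = 4.0180e-04 ⇒ Q>K, reverse
Step 1:
                    L           A           E
  I             9.795      0.4415      0.3203
  C            0.2934     0.09781    -0.09781
  E             10.09      0.5393      0.2225
  solve Keq expr → x = -0.09781; check Q = 4.0180e-04
Then remove 3.761 M of L.
Step 2:
                    L           A           E
  I             6.327      0.5393      0.2225
  C            0.4167      0.1389     -0.1389
  E             6.744      0.6782     0.08359
  solve Keq expr → x = -0.1389; check Q = 4.0180e-04
Then add 2.834 M of L.
Step 3:
                    L           A           E
  I             9.578      0.6782     0.08359
  C           -0.3039     -0.1013      0.1013
  E             9.274      0.5769      0.1849
  solve Keq expr → x = 0.1013; check Q = 4.0180e-04

Direction: forward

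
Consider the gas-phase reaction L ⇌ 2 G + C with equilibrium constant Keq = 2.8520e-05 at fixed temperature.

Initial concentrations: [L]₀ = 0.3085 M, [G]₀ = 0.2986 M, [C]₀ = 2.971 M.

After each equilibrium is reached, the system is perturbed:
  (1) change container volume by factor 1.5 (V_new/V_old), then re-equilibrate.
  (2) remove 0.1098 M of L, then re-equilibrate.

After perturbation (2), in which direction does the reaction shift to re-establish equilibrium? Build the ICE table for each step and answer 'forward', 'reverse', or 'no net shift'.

Q₀ = 0.8587 vs Keq = 2.8520e-05 ⇒ Q>K, reverse
Step 1:
                    L           G           C
  I            0.3085      0.2986       2.971
  C            0.1482     -0.2965     -0.1482
  E            0.4567    0.002148       2.823
  solve Keq expr → x = -0.1482; check Q = 2.8520e-05
Then change container volume by factor 1.5 (V_new/V_old).
Step 2:
                    L           G           C
  I            0.3045    0.001432       1.882
  C       -3.5729e-04  7.1459e-04  3.5729e-04
  E            0.3041    0.002147       1.882
  solve Keq expr → x = 3.5729e-04; check Q = 2.8520e-05
Then remove 0.1098 M of L.
Step 3:
                    L           G           C
  I            0.1943    0.002147       1.882
  C        2.1484e-04 -4.2968e-04 -2.1484e-04
  E            0.1945    0.001717       1.882
  solve Keq expr → x = -2.1484e-04; check Q = 2.8520e-05

Direction: reverse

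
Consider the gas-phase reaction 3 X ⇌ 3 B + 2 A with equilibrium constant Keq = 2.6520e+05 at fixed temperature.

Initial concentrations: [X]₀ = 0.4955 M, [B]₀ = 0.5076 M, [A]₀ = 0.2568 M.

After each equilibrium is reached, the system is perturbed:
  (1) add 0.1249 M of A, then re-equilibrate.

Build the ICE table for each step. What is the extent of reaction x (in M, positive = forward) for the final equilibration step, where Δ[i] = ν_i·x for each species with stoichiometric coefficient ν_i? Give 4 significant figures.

Q₀ = 0.0709 vs Keq = 2.6520e+05 ⇒ Q<K, forward
Step 1:
                  X         B         A
  Initial    0.4955    0.5076    0.2568
  Change    -0.4848    0.4848    0.3232
  Equil     0.01074    0.9924      0.58
  solve Keq expr → x = 0.1616; check Q = 2.6520e+05
Then add 0.1249 M of A.
Step 2:
                  X         B         A
  Initial   0.01074    0.9924    0.7049
  Change   0.001462 -0.001462 -9.7486e-04
  Equil      0.0122    0.9909    0.7039
  solve Keq expr → x = -4.8743e-04; check Q = 2.6520e+05

x = -4.8743e-04 M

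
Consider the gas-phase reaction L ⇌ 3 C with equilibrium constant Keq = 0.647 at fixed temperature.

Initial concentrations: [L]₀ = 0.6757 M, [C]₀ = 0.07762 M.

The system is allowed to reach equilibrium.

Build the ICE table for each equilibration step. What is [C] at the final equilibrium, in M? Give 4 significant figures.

Q₀ = 6.9210e-04 vs Keq = 0.647 ⇒ Q<K, forward
Step 1:
                    L           C
  I            0.6757     0.07762
  C           -0.1993      0.5979
  E            0.4764      0.6755
  solve Keq expr → x = 0.1993; check Q = 0.647

[C]_eq = 0.6755 M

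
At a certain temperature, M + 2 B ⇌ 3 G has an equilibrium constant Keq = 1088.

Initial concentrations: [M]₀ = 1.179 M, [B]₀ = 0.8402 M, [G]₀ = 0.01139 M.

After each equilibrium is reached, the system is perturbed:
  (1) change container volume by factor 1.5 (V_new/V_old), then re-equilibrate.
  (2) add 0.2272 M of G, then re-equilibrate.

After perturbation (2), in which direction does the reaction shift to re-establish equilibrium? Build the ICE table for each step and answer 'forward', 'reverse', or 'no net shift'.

Q₀ = 1.7754e-06 vs Keq = 1088 ⇒ Q<K, forward
Step 1:
                   M          B          G
  I            1.179     0.8402    0.01139
  C          -0.3975    -0.7949      1.192
  E           0.7815    0.04529      1.204
  solve Keq expr → x = 0.3975; check Q = 1088
Then change container volume by factor 1.5 (V_new/V_old).
Step 2:
                   M          B          G
  I            0.521    0.03019     0.8025
  C                0          0          0
  E            0.521    0.03019     0.8025
  solve Keq expr → x = 0; check Q = 1088
Then add 0.2272 M of G.
Step 3:
                   M          B          G
  I            0.521    0.03019       1.03
  C         0.006135    0.01227   -0.01841
  E           0.5272    0.04246      1.011
  solve Keq expr → x = -0.006135; check Q = 1088

Direction: reverse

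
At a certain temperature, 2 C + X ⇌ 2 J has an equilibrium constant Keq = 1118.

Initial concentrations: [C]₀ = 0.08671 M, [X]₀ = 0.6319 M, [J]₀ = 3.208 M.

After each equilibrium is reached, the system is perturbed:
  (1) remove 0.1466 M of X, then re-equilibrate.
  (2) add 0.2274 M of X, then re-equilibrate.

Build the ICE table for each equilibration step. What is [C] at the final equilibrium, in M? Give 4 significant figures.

Q₀ = 2166 vs Keq = 1118 ⇒ Q>K, reverse
Step 1:
                   C          X          J
  I          0.08671     0.6319      3.208
  C          0.03135    0.01568   -0.03135
  E           0.1181     0.6476      3.177
  solve Keq expr → x = -0.01568; check Q = 1118
Then remove 0.1466 M of X.
Step 2:
                   C          X          J
  I           0.1181      0.501      3.177
  C          0.01459   0.007294   -0.01459
  E           0.1326     0.5083      3.162
  solve Keq expr → x = -0.007294; check Q = 1118
Then add 0.2274 M of X.
Step 3:
                   C          X          J
  I           0.1326     0.7357      3.162
  C         -0.02087   -0.01043    0.02087
  E           0.1118     0.7252      3.183
  solve Keq expr → x = 0.01043; check Q = 1118

[C]_eq = 0.1118 M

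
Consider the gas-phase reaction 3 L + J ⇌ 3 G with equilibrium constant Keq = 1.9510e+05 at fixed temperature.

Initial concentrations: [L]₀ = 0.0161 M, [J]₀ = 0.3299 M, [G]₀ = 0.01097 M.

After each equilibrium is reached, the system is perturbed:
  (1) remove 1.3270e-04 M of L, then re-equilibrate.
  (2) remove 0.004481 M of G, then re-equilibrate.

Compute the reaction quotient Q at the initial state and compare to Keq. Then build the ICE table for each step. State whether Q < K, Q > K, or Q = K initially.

Q₀ = 0.9589; Q < K (proceeds forward)

Q₀ = 0.9589 vs Keq = 1.9510e+05 ⇒ Q<K, forward
Step 1:
                   L          J          G
  init        0.0161     0.3299    0.01097
  Δ         -0.01544  -0.005146    0.01544
  eq      6.6241e-04     0.3248    0.02641
  solve Keq expr → x = 0.005146; check Q = 1.9510e+05
Then remove 1.3270e-04 M of L.
Step 2:
                   L          J          G
  init    5.2971e-04     0.3248    0.02641
  Δ       1.2942e-04 4.3141e-05 -1.2942e-04
  eq      6.5913e-04     0.3248    0.02628
  solve Keq expr → x = -4.3141e-05; check Q = 1.9510e+05
Then remove 0.004481 M of G.
Step 3:
                   L          J          G
  init    6.5913e-04     0.3248     0.0218
  Δ       -1.0963e-04 -3.6542e-05 1.0963e-04
  eq      5.4951e-04     0.3248    0.02191
  solve Keq expr → x = 3.6542e-05; check Q = 1.9510e+05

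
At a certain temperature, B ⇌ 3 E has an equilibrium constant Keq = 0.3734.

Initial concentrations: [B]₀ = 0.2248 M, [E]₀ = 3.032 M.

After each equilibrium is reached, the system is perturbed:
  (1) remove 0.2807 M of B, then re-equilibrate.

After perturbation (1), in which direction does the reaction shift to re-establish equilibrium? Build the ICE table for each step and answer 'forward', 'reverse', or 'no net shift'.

Direction: reverse

Q₀ = 124 vs Keq = 0.3734 ⇒ Q>K, reverse
Step 1:
                    B           E
  I            0.2248       3.032
  C             0.771      -2.313
  E            0.9958      0.7191
  solve Keq expr → x = -0.771; check Q = 0.3734
Then remove 0.2807 M of B.
Step 2:
                    B           E
  I            0.7151      0.7191
  C           0.02279    -0.06838
  E            0.7379      0.6507
  solve Keq expr → x = -0.02279; check Q = 0.3734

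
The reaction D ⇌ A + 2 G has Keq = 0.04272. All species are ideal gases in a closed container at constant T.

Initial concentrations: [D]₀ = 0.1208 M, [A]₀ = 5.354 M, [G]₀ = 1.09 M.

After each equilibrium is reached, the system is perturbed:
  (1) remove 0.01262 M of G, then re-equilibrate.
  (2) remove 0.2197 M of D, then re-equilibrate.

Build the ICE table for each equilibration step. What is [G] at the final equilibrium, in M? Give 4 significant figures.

[G]_eq = 0.0601 M

Q₀ = 52.66 vs Keq = 0.04272 ⇒ Q>K, reverse
Step 1:
                   D          A          G
  init        0.1208      5.354       1.09
  Δ           0.5078    -0.5078     -1.016
  eq          0.6286      4.846    0.07444
  solve Keq expr → x = -0.5078; check Q = 0.04272
Then remove 0.01262 M of G.
Step 2:
                   D          A          G
  init        0.6286      4.846    0.06182
  Δ        -0.006105   0.006105    0.01221
  eq          0.6225      4.852    0.07403
  solve Keq expr → x = 0.006105; check Q = 0.04272
Then remove 0.2197 M of D.
Step 3:
                   D          A          G
  init        0.4028      4.852    0.07403
  Δ         0.006962  -0.006962   -0.01392
  eq          0.4097      4.845     0.0601
  solve Keq expr → x = -0.006962; check Q = 0.04272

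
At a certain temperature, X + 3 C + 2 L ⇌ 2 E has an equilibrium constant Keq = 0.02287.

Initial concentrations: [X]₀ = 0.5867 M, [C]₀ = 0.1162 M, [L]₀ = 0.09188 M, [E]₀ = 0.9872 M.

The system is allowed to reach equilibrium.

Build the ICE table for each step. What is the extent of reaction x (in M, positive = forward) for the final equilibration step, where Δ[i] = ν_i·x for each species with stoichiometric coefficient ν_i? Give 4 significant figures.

Q₀ = 1.2541e+05 vs Keq = 0.02287 ⇒ Q>K, reverse
Step 1:
                   X          C          L          E
  I           0.5867     0.1162    0.09188     0.9872
  C           0.3953      1.186     0.7907    -0.7907
  E            0.982      1.302     0.8825     0.1965
  solve Keq expr → x = -0.3953; check Q = 0.02287

x = -0.3953 M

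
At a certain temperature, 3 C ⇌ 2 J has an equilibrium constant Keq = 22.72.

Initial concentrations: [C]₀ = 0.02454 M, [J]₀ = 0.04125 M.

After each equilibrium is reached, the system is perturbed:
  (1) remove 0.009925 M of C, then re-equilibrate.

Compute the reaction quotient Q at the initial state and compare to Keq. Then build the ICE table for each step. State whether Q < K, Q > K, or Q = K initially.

Q₀ = 115.1 vs Keq = 22.72 ⇒ Q>K, reverse
Step 1:
                    C           J
  Initial     0.02454     0.04125
  Change      0.01198   -0.007986
  Equil       0.03652     0.03326
  solve Keq expr → x = -0.003993; check Q = 22.72
Then remove 0.009925 M of C.
Step 2:
                    C           J
  Initial     0.02659     0.03326
  Change     0.006619   -0.004413
  Equil       0.03321     0.02885
  solve Keq expr → x = -0.002206; check Q = 22.72

Q₀ = 115.1; Q > K (proceeds reverse)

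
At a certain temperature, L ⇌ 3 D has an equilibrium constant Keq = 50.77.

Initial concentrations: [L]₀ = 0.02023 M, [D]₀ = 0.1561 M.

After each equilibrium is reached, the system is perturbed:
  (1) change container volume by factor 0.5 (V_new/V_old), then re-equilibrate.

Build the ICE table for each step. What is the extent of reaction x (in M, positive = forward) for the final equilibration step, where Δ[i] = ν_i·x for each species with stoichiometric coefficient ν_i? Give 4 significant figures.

Q₀ = 0.188 vs Keq = 50.77 ⇒ Q<K, forward
Step 1:
                   L          D
  Initial    0.02023     0.1561
  Change    -0.02003    0.06009
  Equil   1.9903e-04     0.2162
  solve Keq expr → x = 0.02003; check Q = 50.77
Then change container volume by factor 0.5 (V_new/V_old).
Step 2:
                   L          D
  Initial 3.9806e-04     0.4324
  Change    0.001156  -0.003468
  Equil     0.001554     0.4289
  solve Keq expr → x = -0.001156; check Q = 50.77

x = -0.001156 M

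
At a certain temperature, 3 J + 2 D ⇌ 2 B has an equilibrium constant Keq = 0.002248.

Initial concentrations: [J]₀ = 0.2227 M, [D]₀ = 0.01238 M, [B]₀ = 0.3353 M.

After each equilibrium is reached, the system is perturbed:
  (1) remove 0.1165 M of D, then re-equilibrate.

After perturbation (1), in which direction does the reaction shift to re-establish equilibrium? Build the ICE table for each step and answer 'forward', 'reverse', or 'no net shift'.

Direction: reverse

Q₀ = 6.6415e+04 vs Keq = 0.002248 ⇒ Q>K, reverse
Step 1:
                    J           D           B
  I            0.2227     0.01238      0.3353
  C            0.4885      0.3257     -0.3257
  E            0.7112      0.3381    0.009614
  solve Keq expr → x = -0.1628; check Q = 0.002248
Then remove 0.1165 M of D.
Step 2:
                    J           D           B
  I            0.7112      0.2216    0.009614
  C          0.004739    0.003159   -0.003159
  E             0.716      0.2247    0.006455
  solve Keq expr → x = -0.00158; check Q = 0.002248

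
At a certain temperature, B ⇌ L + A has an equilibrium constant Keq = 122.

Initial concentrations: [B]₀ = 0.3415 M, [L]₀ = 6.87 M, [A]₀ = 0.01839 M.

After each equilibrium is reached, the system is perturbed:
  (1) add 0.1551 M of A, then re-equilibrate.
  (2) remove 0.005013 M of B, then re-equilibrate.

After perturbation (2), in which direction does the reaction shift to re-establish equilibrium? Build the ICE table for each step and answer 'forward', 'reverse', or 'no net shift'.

Q₀ = 0.37 vs Keq = 122 ⇒ Q<K, forward
Step 1:
                   B          L          A
  I           0.3415       6.87    0.01839
  C          -0.3215     0.3215     0.3215
  E          0.02003      7.191     0.3399
  solve Keq expr → x = 0.3215; check Q = 122
Then add 0.1551 M of A.
Step 2:
                   B          L          A
  I          0.02003      7.191      0.495
  C         0.008601  -0.008601  -0.008601
  E          0.02863      7.183     0.4864
  solve Keq expr → x = -0.008601; check Q = 122
Then remove 0.005013 M of B.
Step 3:
                   B          L          A
  I          0.02362      7.183     0.4864
  C         0.004717  -0.004717  -0.004717
  E          0.02834      7.178     0.4816
  solve Keq expr → x = -0.004717; check Q = 122

Direction: reverse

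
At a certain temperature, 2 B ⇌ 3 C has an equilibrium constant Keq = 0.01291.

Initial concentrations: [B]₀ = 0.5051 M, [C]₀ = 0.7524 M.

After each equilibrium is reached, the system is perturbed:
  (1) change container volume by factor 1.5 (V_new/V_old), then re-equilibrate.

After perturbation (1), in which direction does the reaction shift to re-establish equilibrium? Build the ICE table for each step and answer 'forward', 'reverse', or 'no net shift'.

Direction: forward

Q₀ = 1.67 vs Keq = 0.01291 ⇒ Q>K, reverse
Step 1:
                   B          C
  I           0.5051     0.7524
  C           0.3596    -0.5395
  E           0.8647     0.2129
  solve Keq expr → x = -0.1798; check Q = 0.01291
Then change container volume by factor 1.5 (V_new/V_old).
Step 2:
                   B          C
  I           0.5765      0.142
  C         -0.01217    0.01825
  E           0.5643     0.1602
  solve Keq expr → x = 0.006083; check Q = 0.01291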